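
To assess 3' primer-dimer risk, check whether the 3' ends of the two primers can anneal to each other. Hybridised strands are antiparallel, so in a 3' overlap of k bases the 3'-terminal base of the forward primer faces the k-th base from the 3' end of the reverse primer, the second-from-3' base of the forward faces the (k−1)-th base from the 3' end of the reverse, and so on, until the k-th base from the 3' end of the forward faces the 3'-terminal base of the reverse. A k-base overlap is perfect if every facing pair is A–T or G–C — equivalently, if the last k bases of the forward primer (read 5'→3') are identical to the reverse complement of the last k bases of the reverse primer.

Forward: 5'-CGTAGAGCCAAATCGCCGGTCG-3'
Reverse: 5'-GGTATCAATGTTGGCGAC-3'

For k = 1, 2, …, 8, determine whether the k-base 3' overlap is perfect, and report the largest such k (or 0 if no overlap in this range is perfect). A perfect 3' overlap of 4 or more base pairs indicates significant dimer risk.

Longest perfect overlap: 4 complementary base pairs; significant dimer risk (threshold 4).

Last 8 bases (5'→3') — forward …GCCGGTCG, reverse …TTGGCGAC.
Reverse complement of the reverse primer's last 8 bases: GTCGCCAA; its first k bases are the reverse complement of the reverse primer's last k bases, so a perfect k-base overlap needs the forward primer's last k bases to equal them.
Comparing (forward last k vs required): k=1: G vs G ✓; k=2: CG vs GT ✗; k=3: TCG vs GTC ✗; k=4: GTCG vs GTCG ✓; k=5: GGTCG vs GTCGC ✗; k=6: CGGTCG vs GTCGCC ✗; k=7: CCGGTCG vs GTCGCCA ✗; k=8: GCCGGTCG vs GTCGCCAA ✗.
Perfect overlaps at k = 1, 4; the largest is 4.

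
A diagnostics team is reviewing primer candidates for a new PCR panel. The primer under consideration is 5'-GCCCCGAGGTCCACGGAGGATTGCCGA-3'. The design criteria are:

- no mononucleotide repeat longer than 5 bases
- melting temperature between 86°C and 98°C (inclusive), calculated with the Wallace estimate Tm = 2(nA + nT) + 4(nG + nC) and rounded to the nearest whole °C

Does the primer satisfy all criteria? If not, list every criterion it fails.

Base counts: A=5, T=3, G=10, C=9 (length 27).
homopolymer run: longest run = 4 ✓
Tm: Tm = 2·8 + 4·19 = 92°C ✓

Meets all criteria.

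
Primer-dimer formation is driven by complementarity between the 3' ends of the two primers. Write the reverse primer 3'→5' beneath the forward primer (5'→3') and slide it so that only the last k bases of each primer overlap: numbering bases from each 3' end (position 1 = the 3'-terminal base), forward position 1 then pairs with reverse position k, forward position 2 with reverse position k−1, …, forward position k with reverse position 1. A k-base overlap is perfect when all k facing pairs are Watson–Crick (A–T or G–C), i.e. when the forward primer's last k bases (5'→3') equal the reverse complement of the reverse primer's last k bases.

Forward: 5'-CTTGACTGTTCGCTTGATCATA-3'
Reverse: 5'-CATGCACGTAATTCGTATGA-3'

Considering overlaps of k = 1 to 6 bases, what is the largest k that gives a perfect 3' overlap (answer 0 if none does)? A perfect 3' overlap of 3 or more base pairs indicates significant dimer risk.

Last 6 bases (5'→3') — forward …ATCATA, reverse …GTATGA.
Reverse complement of the reverse primer's last 6 bases: TCATAC; its first k bases are the reverse complement of the reverse primer's last k bases, so a perfect k-base overlap needs the forward primer's last k bases to equal them.
Comparing (forward last k vs required): k=1: A vs T ✗; k=2: TA vs TC ✗; k=3: ATA vs TCA ✗; k=4: CATA vs TCAT ✗; k=5: TCATA vs TCATA ✓; k=6: ATCATA vs TCATAC ✗.
Only k = 5 is perfect, so the longest perfect 3' overlap is 5.

Longest perfect overlap: 5 complementary base pairs; significant dimer risk (threshold 3).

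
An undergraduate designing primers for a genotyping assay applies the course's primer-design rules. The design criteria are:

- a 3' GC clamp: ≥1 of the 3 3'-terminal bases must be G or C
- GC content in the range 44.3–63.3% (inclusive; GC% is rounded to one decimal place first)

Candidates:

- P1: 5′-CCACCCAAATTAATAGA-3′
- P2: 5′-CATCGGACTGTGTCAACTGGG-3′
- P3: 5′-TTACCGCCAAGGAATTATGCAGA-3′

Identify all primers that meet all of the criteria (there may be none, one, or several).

P1 (17 nt, A=8 T=3 G=1 C=5): 3' end AGA has 1 G/C ✓; GC 6/17 = 35.3%, outside 44.3–63.3% ✗ — fails.
P2 (21 nt, A=4 T=5 G=7 C=5): 3' end GGG has 3 G/C ✓; GC 12/21 = 57.1% ✓ — passes.
P3 (23 nt, A=8 T=5 G=5 C=5): 3' end AGA has 1 G/C ✓; GC 10/23 = 43.5%, outside 44.3–63.3% ✗ — fails.

P2 only.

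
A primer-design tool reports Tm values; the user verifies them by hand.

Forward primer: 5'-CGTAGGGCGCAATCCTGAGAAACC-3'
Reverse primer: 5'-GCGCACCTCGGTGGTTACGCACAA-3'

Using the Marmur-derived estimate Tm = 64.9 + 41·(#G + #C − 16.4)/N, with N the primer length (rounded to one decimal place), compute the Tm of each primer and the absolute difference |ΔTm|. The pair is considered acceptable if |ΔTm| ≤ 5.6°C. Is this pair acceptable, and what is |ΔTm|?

|ΔTm| = 1.7°C; the pair is acceptable.

Forward: G+C = 14, N = 24 → Tm = 64.9 + 41·(14 − 16.4)/24 = 60.8°C.
Reverse: G+C = 15, N = 24 → Tm = 64.9 + 41·(15 − 16.4)/24 = 62.5°C.
|ΔTm| = |60.8 − 62.5| = 1.7°C, ≤ 5.6°C.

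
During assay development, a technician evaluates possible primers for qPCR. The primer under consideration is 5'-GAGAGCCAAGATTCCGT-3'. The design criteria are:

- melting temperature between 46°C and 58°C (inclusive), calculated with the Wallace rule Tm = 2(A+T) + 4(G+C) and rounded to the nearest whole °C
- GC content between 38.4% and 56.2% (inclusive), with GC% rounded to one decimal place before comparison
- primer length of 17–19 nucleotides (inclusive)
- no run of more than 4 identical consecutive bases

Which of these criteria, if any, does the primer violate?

Meets all criteria.

Base counts: A=5, T=3, G=5, C=4 (length 17).
Tm: Tm = 2·8 + 4·9 = 52°C ✓
GC content: GC 9/17 = 52.9% ✓
length: length 17 ✓
homopolymer run: longest run = 2 ✓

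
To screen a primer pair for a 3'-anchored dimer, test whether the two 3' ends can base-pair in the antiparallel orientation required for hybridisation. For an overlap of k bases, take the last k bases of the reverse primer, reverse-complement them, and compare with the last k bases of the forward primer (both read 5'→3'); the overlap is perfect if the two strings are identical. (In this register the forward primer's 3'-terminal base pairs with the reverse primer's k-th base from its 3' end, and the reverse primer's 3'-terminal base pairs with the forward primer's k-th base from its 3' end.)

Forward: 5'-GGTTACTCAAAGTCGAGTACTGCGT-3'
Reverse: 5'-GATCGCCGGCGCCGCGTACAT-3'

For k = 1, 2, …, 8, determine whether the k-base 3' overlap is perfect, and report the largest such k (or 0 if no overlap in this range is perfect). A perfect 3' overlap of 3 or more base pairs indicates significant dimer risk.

Last 8 bases (5'→3') — forward …TACTGCGT, reverse …GCGTACAT.
Reverse complement of the reverse primer's last 8 bases: ATGTACGC; its first k bases are the reverse complement of the reverse primer's last k bases, so a perfect k-base overlap needs the forward primer's last k bases to equal them.
Comparing (forward last k vs required): k=1: T vs A ✗; k=2: GT vs AT ✗; k=3: CGT vs ATG ✗; k=4: GCGT vs ATGT ✗; k=5: TGCGT vs ATGTA ✗; k=6: CTGCGT vs ATGTAC ✗; k=7: ACTGCGT vs ATGTACG ✗; k=8: TACTGCGT vs ATGTACGC ✗.
No overlap length from 1 to 8 is perfect, so the longest perfect 3' overlap is 0.

Longest perfect overlap: 0 complementary base pairs; below the dimer-risk threshold (threshold 3).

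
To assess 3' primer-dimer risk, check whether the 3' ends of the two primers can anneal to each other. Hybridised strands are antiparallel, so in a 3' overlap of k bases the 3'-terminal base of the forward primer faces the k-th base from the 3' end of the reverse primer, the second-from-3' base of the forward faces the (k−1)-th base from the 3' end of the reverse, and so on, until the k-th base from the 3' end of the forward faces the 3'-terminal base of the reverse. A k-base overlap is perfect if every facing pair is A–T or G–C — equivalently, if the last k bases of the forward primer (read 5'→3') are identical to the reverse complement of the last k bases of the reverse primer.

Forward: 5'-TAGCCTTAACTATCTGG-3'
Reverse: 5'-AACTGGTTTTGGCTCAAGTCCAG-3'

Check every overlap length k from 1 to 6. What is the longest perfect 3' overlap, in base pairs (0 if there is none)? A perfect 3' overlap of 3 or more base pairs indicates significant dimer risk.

Longest perfect overlap: 4 complementary base pairs; significant dimer risk (threshold 3).

Last 6 bases (5'→3') — forward …ATCTGG, reverse …GTCCAG.
Reverse complement of the reverse primer's last 6 bases: CTGGAC; its first k bases are the reverse complement of the reverse primer's last k bases, so a perfect k-base overlap needs the forward primer's last k bases to equal them.
Comparing (forward last k vs required): k=1: G vs C ✗; k=2: GG vs CT ✗; k=3: TGG vs CTG ✗; k=4: CTGG vs CTGG ✓; k=5: TCTGG vs CTGGA ✗; k=6: ATCTGG vs CTGGAC ✗.
Only k = 4 is perfect, so the longest perfect 3' overlap is 4.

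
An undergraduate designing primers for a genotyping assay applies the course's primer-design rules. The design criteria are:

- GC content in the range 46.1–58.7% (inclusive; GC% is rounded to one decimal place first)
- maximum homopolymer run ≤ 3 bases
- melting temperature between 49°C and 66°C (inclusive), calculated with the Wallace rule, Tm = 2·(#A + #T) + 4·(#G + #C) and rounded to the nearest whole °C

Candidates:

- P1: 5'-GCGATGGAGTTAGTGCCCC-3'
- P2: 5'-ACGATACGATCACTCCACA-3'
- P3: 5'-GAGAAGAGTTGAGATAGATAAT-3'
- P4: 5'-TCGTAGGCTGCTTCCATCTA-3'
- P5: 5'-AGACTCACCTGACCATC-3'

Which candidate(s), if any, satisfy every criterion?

P2, P4 and P5.

P1 (19 nt, A=3 T=4 G=7 C=5): GC 12/19 = 63.2%, outside 46.1–58.7% ✗; longest run = 4, exceeds 3 ✗; Tm = 2·7 + 4·12 = 62°C ✓ — fails.
P2 (19 nt, A=7 T=3 G=2 C=7): GC 9/19 = 47.4% ✓; longest run = 2 ✓; Tm = 2·10 + 4·9 = 56°C ✓ — passes.
P3 (22 nt, A=10 T=5 G=7 C=0): GC 7/22 = 31.8%, outside 46.1–58.7% ✗; longest run = 2 ✓; Tm = 2·15 + 4·7 = 58°C ✓ — fails.
P4 (20 nt, A=3 T=7 G=4 C=6): GC 10/20 = 50.0% ✓; longest run = 2 ✓; Tm = 2·10 + 4·10 = 60°C ✓ — passes.
P5 (17 nt, A=5 T=3 G=2 C=7): GC 9/17 = 52.9% ✓; longest run = 2 ✓; Tm = 2·8 + 4·9 = 52°C ✓ — passes.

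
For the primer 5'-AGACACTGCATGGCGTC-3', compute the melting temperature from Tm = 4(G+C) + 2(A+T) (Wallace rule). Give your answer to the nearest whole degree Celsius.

Base counts: A=4, T=3, G=5, C=5 (length 17).
Tm = 2·(4+3) + 4·(5+5) = 2·7 + 4·10 = 14 + 40 = 54°C.

54°C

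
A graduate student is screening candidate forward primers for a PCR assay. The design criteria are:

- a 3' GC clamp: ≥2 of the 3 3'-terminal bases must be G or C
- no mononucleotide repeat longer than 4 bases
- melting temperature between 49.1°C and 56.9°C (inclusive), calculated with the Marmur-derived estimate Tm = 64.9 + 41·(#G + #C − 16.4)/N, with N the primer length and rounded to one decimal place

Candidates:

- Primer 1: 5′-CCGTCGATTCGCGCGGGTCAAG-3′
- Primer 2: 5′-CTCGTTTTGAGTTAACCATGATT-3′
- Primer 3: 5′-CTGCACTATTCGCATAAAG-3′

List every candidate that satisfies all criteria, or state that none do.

None of the candidates satisfy all criteria.

Primer 1 (22 nt, A=3 T=4 G=8 C=7): 3' end AAG has 1 G/C, need ≥2 ✗; longest run = 3 ✓; Tm = 64.9 + 41·(15 − 16.4)/22 = 62.3°C, outside 49.1–56.9°C ✗ — fails.
Primer 2 (23 nt, A=5 T=10 G=4 C=4): 3' end ATT has 0 G/C, need ≥2 ✗; longest run = 4 ✓; Tm = 64.9 + 41·(8 − 16.4)/23 = 49.9°C ✓ — fails.
Primer 3 (19 nt, A=6 T=5 G=3 C=5): 3' end AAG has 1 G/C, need ≥2 ✗; longest run = 3 ✓; Tm = 64.9 + 41·(8 − 16.4)/19 = 46.8°C, outside 49.1–56.9°C ✗ — fails.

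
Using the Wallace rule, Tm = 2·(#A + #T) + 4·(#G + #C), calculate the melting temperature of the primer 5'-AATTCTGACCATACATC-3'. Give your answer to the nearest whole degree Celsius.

Base counts: A=6, T=5, G=1, C=5 (length 17).
Tm = 2·(6+5) + 4·(1+5) = 2·11 + 4·6 = 22 + 24 = 46°C.

46°C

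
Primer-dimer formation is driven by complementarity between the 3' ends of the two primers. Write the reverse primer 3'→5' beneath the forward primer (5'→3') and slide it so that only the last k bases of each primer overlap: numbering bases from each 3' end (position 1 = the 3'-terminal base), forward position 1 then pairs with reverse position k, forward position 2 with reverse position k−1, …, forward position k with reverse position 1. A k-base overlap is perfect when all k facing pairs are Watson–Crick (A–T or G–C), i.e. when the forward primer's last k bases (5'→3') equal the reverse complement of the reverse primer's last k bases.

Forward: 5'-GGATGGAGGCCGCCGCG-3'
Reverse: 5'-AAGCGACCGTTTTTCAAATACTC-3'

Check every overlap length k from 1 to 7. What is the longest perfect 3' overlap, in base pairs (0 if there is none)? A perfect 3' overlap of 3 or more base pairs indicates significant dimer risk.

Last 7 bases (5'→3') — forward …CGCCGCG, reverse …AATACTC.
Reverse complement of the reverse primer's last 7 bases: GAGTATT; its first k bases are the reverse complement of the reverse primer's last k bases, so a perfect k-base overlap needs the forward primer's last k bases to equal them.
Comparing (forward last k vs required): k=1: G vs G ✓; k=2: CG vs GA ✗; k=3: GCG vs GAG ✗; k=4: CGCG vs GAGT ✗; k=5: CCGCG vs GAGTA ✗; k=6: GCCGCG vs GAGTAT ✗; k=7: CGCCGCG vs GAGTATT ✗.
Only k = 1 is perfect, so the longest perfect 3' overlap is 1.

Longest perfect overlap: 1 complementary base pair; below the dimer-risk threshold (threshold 3).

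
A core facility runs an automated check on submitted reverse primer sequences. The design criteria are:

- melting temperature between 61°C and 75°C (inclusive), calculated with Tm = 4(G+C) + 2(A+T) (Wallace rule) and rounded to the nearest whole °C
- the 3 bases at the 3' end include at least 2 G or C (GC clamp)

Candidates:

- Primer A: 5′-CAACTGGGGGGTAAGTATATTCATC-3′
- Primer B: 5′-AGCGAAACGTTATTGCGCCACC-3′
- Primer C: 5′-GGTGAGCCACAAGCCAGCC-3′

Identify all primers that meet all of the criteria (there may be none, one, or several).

Primer A (25 nt, A=7 T=7 G=7 C=4): Tm = 2·14 + 4·11 = 72°C ✓; 3' end ATC has 1 G/C, need ≥2 ✗ — fails.
Primer B (22 nt, A=6 T=4 G=5 C=7): Tm = 2·10 + 4·12 = 68°C ✓; 3' end ACC has 2 G/C ✓ — passes.
Primer C (19 nt, A=5 T=1 G=6 C=7): Tm = 2·6 + 4·13 = 64°C ✓; 3' end GCC has 3 G/C ✓ — passes.

Primer B and Primer C.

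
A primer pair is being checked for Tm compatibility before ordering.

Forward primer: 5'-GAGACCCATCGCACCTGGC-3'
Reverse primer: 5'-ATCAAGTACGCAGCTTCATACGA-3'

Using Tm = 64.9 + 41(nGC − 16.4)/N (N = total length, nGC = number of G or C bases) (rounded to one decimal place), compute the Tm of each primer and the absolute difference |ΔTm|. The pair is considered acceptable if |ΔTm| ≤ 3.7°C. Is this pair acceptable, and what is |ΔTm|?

Forward: G+C = 13, N = 19 → Tm = 64.9 + 41·(13 − 16.4)/19 = 57.6°C.
Reverse: G+C = 10, N = 23 → Tm = 64.9 + 41·(10 − 16.4)/23 = 53.5°C.
|ΔTm| = |57.6 − 53.5| = 4.1°C, > 3.7°C.

|ΔTm| = 4.1°C; the pair is not acceptable.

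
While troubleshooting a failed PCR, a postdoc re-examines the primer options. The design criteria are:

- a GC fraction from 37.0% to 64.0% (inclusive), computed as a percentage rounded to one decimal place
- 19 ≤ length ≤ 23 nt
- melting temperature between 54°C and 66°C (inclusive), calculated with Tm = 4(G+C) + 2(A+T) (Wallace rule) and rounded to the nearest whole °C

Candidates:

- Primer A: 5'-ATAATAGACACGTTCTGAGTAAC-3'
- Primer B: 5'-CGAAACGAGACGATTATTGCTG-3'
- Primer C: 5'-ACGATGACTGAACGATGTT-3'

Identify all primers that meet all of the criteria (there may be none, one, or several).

Primer A (23 nt, A=9 T=6 G=4 C=4): GC 8/23 = 34.8%, outside 37.0–64.0% ✗; length 23 ✓; Tm = 2·15 + 4·8 = 62°C ✓ — fails.
Primer B (22 nt, A=7 T=5 G=6 C=4): GC 10/22 = 45.5% ✓; length 22 ✓; Tm = 2·12 + 4·10 = 64°C ✓ — passes.
Primer C (19 nt, A=6 T=5 G=5 C=3): GC 8/19 = 42.1% ✓; length 19 ✓; Tm = 2·11 + 4·8 = 54°C ✓ — passes.

Primer B and Primer C.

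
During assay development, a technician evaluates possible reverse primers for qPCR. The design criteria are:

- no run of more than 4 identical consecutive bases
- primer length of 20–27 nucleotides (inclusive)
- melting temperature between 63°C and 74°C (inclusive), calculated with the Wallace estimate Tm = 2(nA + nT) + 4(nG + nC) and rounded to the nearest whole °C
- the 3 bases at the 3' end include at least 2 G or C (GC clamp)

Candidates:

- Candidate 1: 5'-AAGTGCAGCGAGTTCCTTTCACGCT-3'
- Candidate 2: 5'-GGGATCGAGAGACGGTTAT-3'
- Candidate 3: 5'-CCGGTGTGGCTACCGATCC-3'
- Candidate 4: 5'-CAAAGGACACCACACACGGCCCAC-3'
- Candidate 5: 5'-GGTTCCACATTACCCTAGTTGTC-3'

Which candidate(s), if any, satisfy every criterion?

Candidate 5 only.

Candidate 1 (25 nt, A=5 T=7 G=6 C=7): longest run = 3 ✓; length 25 ✓; Tm = 2·12 + 4·13 = 76°C, outside 63–74°C ✗; 3' end GCT has 2 G/C ✓ — fails.
Candidate 2 (19 nt, A=5 T=4 G=8 C=2): longest run = 3 ✓; length 19, outside 20–27 ✗; Tm = 2·9 + 4·10 = 58°C, outside 63–74°C ✗; 3' end TAT has 0 G/C, need ≥2 ✗ — fails.
Candidate 3 (19 nt, A=2 T=4 G=6 C=7): longest run = 2 ✓; length 19, outside 20–27 ✗; Tm = 2·6 + 4·13 = 64°C ✓; 3' end TCC has 2 G/C ✓ — fails.
Candidate 4 (24 nt, A=9 T=0 G=4 C=11): longest run = 3 ✓; length 24 ✓; Tm = 2·9 + 4·15 = 78°C, outside 63–74°C ✗; 3' end CAC has 2 G/C ✓ — fails.
Candidate 5 (23 nt, A=4 T=8 G=4 C=7): longest run = 3 ✓; length 23 ✓; Tm = 2·12 + 4·11 = 68°C ✓; 3' end GTC has 2 G/C ✓ — passes.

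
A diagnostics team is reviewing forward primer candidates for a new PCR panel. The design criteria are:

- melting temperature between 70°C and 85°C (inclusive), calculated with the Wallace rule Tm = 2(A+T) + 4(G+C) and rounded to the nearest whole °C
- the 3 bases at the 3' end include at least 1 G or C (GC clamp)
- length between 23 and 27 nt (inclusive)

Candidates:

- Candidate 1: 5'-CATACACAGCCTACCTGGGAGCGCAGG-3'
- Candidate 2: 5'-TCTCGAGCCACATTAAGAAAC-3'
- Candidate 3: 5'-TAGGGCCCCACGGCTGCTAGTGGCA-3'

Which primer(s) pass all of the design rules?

Candidate 3 only.

Candidate 1 (27 nt, A=7 T=3 G=8 C=9): Tm = 2·10 + 4·17 = 88°C, outside 70–85°C ✗; 3' end AGG has 2 G/C ✓; length 27 ✓ — fails.
Candidate 2 (21 nt, A=8 T=4 G=3 C=6): Tm = 2·12 + 4·9 = 60°C, outside 70–85°C ✗; 3' end AAC has 1 G/C ✓; length 21, outside 23–27 ✗ — fails.
Candidate 3 (25 nt, A=4 T=4 G=9 C=8): Tm = 2·8 + 4·17 = 84°C ✓; 3' end GCA has 2 G/C ✓; length 25 ✓ — passes.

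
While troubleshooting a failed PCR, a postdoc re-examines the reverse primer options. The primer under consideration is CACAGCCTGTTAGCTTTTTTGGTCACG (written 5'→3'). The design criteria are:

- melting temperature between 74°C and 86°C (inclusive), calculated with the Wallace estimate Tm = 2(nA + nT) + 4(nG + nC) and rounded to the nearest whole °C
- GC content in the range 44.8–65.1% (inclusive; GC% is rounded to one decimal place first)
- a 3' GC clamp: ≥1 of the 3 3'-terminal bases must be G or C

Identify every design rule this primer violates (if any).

Meets all criteria.

Base counts: A=4, T=10, G=6, C=7 (length 27).
Tm: Tm = 2·14 + 4·13 = 80°C ✓
GC content: GC 13/27 = 48.1% ✓
GC clamp: 3' end ACG has 2 G/C ✓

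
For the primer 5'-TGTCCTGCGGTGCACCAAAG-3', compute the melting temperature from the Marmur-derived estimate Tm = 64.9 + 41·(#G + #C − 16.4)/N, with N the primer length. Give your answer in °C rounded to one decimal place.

55.9°C

Base counts: A=4, T=4, G=6, C=6; G+C = 12, N = 20.
Tm = 64.9 + 41·(12 − 16.4)/20 = 64.9 + -180.40/20 = 55.9°C.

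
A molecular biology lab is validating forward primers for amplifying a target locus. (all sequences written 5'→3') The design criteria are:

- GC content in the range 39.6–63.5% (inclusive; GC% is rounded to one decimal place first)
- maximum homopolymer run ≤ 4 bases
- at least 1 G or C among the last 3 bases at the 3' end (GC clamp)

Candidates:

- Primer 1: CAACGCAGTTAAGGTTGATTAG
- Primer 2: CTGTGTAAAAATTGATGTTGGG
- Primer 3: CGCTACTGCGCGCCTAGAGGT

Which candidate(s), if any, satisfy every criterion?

Primer 1 (22 nt, A=7 T=6 G=6 C=3): GC 9/22 = 40.9% ✓; longest run = 2 ✓; 3' end TAG has 1 G/C ✓ — passes.
Primer 2 (22 nt, A=6 T=8 G=7 C=1): GC 8/22 = 36.4%, outside 39.6–63.5% ✗; longest run = 5, exceeds 4 ✗; 3' end GGG has 3 G/C ✓ — fails.
Primer 3 (21 nt, A=3 T=4 G=7 C=7): GC 14/21 = 66.7%, outside 39.6–63.5% ✗; longest run = 2 ✓; 3' end GGT has 2 G/C ✓ — fails.

Primer 1 only.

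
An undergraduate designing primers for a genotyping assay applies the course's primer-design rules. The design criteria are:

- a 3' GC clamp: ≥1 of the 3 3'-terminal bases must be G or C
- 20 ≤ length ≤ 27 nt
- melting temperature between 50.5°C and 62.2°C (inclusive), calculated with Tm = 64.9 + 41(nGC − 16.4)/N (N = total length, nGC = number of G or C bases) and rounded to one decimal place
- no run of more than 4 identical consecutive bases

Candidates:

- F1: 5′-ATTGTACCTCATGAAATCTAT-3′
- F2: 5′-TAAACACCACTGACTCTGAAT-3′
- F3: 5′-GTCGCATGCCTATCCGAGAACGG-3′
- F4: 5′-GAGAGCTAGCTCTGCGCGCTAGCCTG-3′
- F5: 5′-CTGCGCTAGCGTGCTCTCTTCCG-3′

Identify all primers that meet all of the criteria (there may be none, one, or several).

F3 only.

F1 (21 nt, A=7 T=8 G=2 C=4): 3' end TAT has 0 G/C, need ≥1 ✗; length 21 ✓; Tm = 64.9 + 41·(6 − 16.4)/21 = 44.6°C, outside 50.5–62.2°C ✗; longest run = 3 ✓ — fails.
F2 (21 nt, A=8 T=5 G=2 C=6): 3' end AAT has 0 G/C, need ≥1 ✗; length 21 ✓; Tm = 64.9 + 41·(8 − 16.4)/21 = 48.5°C, outside 50.5–62.2°C ✗; longest run = 3 ✓ — fails.
F3 (23 nt, A=5 T=4 G=7 C=7): 3' end CGG has 3 G/C ✓; length 23 ✓; Tm = 64.9 + 41·(14 − 16.4)/23 = 60.6°C ✓; longest run = 2 ✓ — passes.
F4 (26 nt, A=4 T=5 G=9 C=8): 3' end CTG has 2 G/C ✓; length 26 ✓; Tm = 64.9 + 41·(17 − 16.4)/26 = 65.8°C, outside 50.5–62.2°C ✗; longest run = 2 ✓ — fails.
F5 (23 nt, A=1 T=7 G=6 C=9): 3' end CCG has 3 G/C ✓; length 23 ✓; Tm = 64.9 + 41·(15 − 16.4)/23 = 62.4°C, outside 50.5–62.2°C ✗; longest run = 2 ✓ — fails.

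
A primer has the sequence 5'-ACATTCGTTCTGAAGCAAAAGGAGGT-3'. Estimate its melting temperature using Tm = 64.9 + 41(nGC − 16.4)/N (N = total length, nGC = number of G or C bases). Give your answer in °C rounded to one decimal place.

Base counts: A=9, T=6, G=7, C=4; G+C = 11, N = 26.
Tm = 64.9 + 41·(11 − 16.4)/26 = 64.9 + -221.40/26 = 56.4°C.

56.4°C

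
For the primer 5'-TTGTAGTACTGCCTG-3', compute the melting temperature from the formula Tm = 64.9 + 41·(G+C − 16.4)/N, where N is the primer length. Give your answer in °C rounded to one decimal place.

Base counts: A=2, T=6, G=4, C=3; G+C = 7, N = 15.
Tm = 64.9 + 41·(7 − 16.4)/15 = 64.9 + -385.40/15 = 39.2°C.

39.2°C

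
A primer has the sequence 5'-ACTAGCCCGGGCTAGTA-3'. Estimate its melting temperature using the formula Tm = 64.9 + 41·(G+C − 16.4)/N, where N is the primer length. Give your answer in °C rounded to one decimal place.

49.5°C

Base counts: A=4, T=3, G=5, C=5; G+C = 10, N = 17.
Tm = 64.9 + 41·(10 − 16.4)/17 = 64.9 + -262.40/17 = 49.5°C.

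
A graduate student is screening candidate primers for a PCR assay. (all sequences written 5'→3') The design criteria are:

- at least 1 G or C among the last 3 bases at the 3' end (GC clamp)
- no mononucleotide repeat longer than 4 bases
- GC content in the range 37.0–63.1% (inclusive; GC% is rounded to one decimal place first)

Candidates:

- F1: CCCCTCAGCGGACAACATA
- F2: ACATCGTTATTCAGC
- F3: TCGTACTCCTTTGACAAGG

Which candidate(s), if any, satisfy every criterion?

F1 (19 nt, A=6 T=2 G=3 C=8): 3' end ATA has 0 G/C, need ≥1 ✗; longest run = 4 ✓; GC 11/19 = 57.9% ✓ — fails.
F2 (15 nt, A=4 T=5 G=2 C=4): 3' end AGC has 2 G/C ✓; longest run = 2 ✓; GC 6/15 = 40.0% ✓ — passes.
F3 (19 nt, A=4 T=6 G=4 C=5): 3' end AGG has 2 G/C ✓; longest run = 3 ✓; GC 9/19 = 47.4% ✓ — passes.

F2 and F3.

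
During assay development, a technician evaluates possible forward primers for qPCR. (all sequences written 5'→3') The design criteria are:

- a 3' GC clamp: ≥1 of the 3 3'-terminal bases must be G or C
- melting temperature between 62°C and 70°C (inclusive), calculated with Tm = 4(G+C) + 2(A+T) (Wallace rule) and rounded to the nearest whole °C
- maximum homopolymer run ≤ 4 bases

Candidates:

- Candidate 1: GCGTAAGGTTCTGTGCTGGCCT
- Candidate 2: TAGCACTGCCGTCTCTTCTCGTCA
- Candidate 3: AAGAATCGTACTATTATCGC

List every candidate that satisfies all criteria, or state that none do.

Candidate 1 (22 nt, A=2 T=7 G=8 C=5): 3' end CCT has 2 G/C ✓; Tm = 2·9 + 4·13 = 70°C ✓; longest run = 2 ✓ — passes.
Candidate 2 (24 nt, A=3 T=8 G=4 C=9): 3' end TCA has 1 G/C ✓; Tm = 2·11 + 4·13 = 74°C, outside 62–70°C ✗; longest run = 2 ✓ — fails.
Candidate 3 (20 nt, A=7 T=6 G=3 C=4): 3' end CGC has 3 G/C ✓; Tm = 2·13 + 4·7 = 54°C, outside 62–70°C ✗; longest run = 2 ✓ — fails.

Candidate 1 only.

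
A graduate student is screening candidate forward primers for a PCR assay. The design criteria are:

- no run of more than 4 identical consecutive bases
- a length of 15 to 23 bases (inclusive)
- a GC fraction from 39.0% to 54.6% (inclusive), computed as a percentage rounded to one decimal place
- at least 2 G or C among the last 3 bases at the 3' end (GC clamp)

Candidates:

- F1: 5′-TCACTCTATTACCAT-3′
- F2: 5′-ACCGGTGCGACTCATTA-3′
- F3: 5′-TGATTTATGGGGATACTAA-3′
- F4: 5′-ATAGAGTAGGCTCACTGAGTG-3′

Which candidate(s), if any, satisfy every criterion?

F4 only.

F1 (15 nt, A=4 T=6 G=0 C=5): longest run = 2 ✓; length 15 ✓; GC 5/15 = 33.3%, outside 39.0–54.6% ✗; 3' end CAT has 1 G/C, need ≥2 ✗ — fails.
F2 (17 nt, A=4 T=4 G=4 C=5): longest run = 2 ✓; length 17 ✓; GC 9/17 = 52.9% ✓; 3' end TTA has 0 G/C, need ≥2 ✗ — fails.
F3 (19 nt, A=6 T=7 G=5 C=1): longest run = 4 ✓; length 19 ✓; GC 6/19 = 31.6%, outside 39.0–54.6% ✗; 3' end TAA has 0 G/C, need ≥2 ✗ — fails.
F4 (21 nt, A=6 T=5 G=7 C=3): longest run = 2 ✓; length 21 ✓; GC 10/21 = 47.6% ✓; 3' end GTG has 2 G/C ✓ — passes.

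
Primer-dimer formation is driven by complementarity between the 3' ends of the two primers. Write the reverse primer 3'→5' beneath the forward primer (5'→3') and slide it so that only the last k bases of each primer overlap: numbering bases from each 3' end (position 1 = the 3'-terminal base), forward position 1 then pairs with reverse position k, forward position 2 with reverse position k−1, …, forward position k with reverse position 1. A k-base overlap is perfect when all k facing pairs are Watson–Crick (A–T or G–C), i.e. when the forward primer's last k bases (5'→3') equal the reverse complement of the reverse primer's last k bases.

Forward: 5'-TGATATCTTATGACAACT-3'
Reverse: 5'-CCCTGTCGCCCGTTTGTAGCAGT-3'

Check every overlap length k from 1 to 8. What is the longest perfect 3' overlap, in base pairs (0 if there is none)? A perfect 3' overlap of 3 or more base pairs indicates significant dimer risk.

Longest perfect overlap: 3 complementary base pairs; significant dimer risk (threshold 3).

Last 8 bases (5'→3') — forward …TGACAACT, reverse …GTAGCAGT.
Reverse complement of the reverse primer's last 8 bases: ACTGCTAC; its first k bases are the reverse complement of the reverse primer's last k bases, so a perfect k-base overlap needs the forward primer's last k bases to equal them.
Comparing (forward last k vs required): k=1: T vs A ✗; k=2: CT vs AC ✗; k=3: ACT vs ACT ✓; k=4: AACT vs ACTG ✗; k=5: CAACT vs ACTGC ✗; k=6: ACAACT vs ACTGCT ✗; k=7: GACAACT vs ACTGCTA ✗; k=8: TGACAACT vs ACTGCTAC ✗.
Only k = 3 is perfect, so the longest perfect 3' overlap is 3.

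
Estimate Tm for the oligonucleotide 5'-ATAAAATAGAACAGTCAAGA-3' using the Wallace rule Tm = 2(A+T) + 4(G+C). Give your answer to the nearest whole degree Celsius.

50°C

Base counts: A=12, T=3, G=3, C=2 (length 20).
Tm = 2·(12+3) + 4·(3+2) = 2·15 + 4·5 = 30 + 20 = 50°C.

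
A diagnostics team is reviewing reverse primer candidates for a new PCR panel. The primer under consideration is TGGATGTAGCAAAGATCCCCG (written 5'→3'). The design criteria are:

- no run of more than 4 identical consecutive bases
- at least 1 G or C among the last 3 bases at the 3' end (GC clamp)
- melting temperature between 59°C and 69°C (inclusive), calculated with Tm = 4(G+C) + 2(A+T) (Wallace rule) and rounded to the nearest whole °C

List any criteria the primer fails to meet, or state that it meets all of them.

Base counts: A=6, T=4, G=6, C=5 (length 21).
homopolymer run: longest run = 4 ✓
GC clamp: 3' end CCG has 3 G/C ✓
Tm: Tm = 2·10 + 4·11 = 64°C ✓

Meets all criteria.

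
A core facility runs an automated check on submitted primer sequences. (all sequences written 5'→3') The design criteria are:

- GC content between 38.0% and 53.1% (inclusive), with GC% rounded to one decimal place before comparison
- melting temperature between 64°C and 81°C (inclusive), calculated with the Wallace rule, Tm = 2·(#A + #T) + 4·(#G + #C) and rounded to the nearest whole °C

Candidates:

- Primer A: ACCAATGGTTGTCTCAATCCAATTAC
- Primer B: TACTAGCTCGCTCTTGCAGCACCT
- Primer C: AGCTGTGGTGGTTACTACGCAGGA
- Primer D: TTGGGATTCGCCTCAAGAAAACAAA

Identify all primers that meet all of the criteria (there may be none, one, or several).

Primer A (26 nt, A=8 T=8 G=3 C=7): GC 10/26 = 38.5% ✓; Tm = 2·16 + 4·10 = 72°C ✓ — passes.
Primer B (24 nt, A=4 T=7 G=4 C=9): GC 13/24 = 54.2%, outside 38.0–53.1% ✗; Tm = 2·11 + 4·13 = 74°C ✓ — fails.
Primer C (24 nt, A=5 T=6 G=9 C=4): GC 13/24 = 54.2%, outside 38.0–53.1% ✗; Tm = 2·11 + 4·13 = 74°C ✓ — fails.
Primer D (25 nt, A=10 T=5 G=5 C=5): GC 10/25 = 40.0% ✓; Tm = 2·15 + 4·10 = 70°C ✓ — passes.

Primer A and Primer D.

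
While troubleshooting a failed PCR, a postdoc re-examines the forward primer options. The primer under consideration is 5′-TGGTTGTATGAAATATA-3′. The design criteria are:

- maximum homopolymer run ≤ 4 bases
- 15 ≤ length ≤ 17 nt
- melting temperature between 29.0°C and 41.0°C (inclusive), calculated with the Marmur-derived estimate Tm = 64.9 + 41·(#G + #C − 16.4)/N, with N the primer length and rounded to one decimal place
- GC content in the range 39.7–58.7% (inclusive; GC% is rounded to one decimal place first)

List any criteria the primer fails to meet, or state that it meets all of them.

Fails: GC content.

Base counts: A=6, T=7, G=4, C=0 (length 17).
homopolymer run: longest run = 3 ✓
length: length 17 ✓
Tm: Tm = 64.9 + 41·(4 − 16.4)/17 = 35.0°C ✓
GC content: GC 4/17 = 23.5%, outside 39.7–58.7% ✗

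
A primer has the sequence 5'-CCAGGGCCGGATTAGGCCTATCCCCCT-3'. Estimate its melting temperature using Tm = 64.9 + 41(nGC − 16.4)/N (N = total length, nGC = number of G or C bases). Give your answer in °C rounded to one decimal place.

Base counts: A=4, T=5, G=7, C=11; G+C = 18, N = 27.
Tm = 64.9 + 41·(18 − 16.4)/27 = 64.9 + 65.60/27 = 67.3°C.

67.3°C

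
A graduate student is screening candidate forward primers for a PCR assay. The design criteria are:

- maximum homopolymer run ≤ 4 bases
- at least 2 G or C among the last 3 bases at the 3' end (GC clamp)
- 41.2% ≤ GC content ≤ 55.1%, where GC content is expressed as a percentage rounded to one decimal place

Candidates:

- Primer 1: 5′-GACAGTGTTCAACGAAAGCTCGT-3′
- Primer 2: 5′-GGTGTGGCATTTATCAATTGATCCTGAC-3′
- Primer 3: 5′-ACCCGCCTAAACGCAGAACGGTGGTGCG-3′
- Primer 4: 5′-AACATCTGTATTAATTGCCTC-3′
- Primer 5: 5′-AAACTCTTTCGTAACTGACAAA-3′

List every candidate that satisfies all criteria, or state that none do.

Primer 1 and Primer 2.

Primer 1 (23 nt, A=7 T=5 G=6 C=5): longest run = 3 ✓; 3' end CGT has 2 G/C ✓; GC 11/23 = 47.8% ✓ — passes.
Primer 2 (28 nt, A=6 T=10 G=7 C=5): longest run = 3 ✓; 3' end GAC has 2 G/C ✓; GC 12/28 = 42.9% ✓ — passes.
Primer 3 (28 nt, A=7 T=3 G=9 C=9): longest run = 3 ✓; 3' end GCG has 3 G/C ✓; GC 18/28 = 64.3%, outside 41.2–55.1% ✗ — fails.
Primer 4 (21 nt, A=6 T=8 G=2 C=5): longest run = 2 ✓; 3' end CTC has 2 G/C ✓; GC 7/21 = 33.3%, outside 41.2–55.1% ✗ — fails.
Primer 5 (22 nt, A=9 T=6 G=2 C=5): longest run = 3 ✓; 3' end AAA has 0 G/C, need ≥2 ✗; GC 7/22 = 31.8%, outside 41.2–55.1% ✗ — fails.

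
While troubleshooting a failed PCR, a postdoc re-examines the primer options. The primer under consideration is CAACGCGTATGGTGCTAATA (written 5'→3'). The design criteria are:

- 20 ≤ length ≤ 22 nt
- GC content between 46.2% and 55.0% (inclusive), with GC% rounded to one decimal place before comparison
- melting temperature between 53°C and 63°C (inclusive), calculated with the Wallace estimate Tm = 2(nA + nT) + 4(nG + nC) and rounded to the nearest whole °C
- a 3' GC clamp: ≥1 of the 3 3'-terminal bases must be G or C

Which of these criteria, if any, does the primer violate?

Base counts: A=6, T=5, G=5, C=4 (length 20).
length: length 20 ✓
GC content: GC 9/20 = 45.0%, outside 46.2–55.0% ✗
Tm: Tm = 2·11 + 4·9 = 58°C ✓
GC clamp: 3' end ATA has 0 G/C, need ≥1 ✗

Fails: GC content, GC clamp.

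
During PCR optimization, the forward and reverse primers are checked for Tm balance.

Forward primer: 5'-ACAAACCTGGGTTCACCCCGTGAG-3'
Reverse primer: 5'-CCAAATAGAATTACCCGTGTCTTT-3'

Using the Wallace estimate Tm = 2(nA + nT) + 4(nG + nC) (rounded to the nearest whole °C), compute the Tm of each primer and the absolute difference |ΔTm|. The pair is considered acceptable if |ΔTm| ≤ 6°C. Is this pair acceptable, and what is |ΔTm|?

|ΔTm| = 10°C; the pair is not acceptable.

Forward: A=6 T=4 G=6 C=8 → Tm = 2·10 + 4·14 = 76°C.
Reverse: A=7 T=8 G=3 C=6 → Tm = 2·15 + 4·9 = 66°C.
|ΔTm| = |76 − 66| = 10°C, > 6°C.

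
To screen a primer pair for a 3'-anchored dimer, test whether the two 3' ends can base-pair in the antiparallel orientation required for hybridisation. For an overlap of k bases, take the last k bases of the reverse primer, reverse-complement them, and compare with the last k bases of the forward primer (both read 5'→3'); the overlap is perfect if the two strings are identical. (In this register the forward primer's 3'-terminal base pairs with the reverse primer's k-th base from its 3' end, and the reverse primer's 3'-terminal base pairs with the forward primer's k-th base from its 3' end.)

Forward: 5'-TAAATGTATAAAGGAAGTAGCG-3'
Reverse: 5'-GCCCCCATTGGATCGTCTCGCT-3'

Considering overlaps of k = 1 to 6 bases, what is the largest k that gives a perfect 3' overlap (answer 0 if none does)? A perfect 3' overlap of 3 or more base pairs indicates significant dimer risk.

Longest perfect overlap: 4 complementary base pairs; significant dimer risk (threshold 3).

Last 6 bases (5'→3') — forward …GTAGCG, reverse …CTCGCT.
Reverse complement of the reverse primer's last 6 bases: AGCGAG; its first k bases are the reverse complement of the reverse primer's last k bases, so a perfect k-base overlap needs the forward primer's last k bases to equal them.
Comparing (forward last k vs required): k=1: G vs A ✗; k=2: CG vs AG ✗; k=3: GCG vs AGC ✗; k=4: AGCG vs AGCG ✓; k=5: TAGCG vs AGCGA ✗; k=6: GTAGCG vs AGCGAG ✗.
Only k = 4 is perfect, so the longest perfect 3' overlap is 4.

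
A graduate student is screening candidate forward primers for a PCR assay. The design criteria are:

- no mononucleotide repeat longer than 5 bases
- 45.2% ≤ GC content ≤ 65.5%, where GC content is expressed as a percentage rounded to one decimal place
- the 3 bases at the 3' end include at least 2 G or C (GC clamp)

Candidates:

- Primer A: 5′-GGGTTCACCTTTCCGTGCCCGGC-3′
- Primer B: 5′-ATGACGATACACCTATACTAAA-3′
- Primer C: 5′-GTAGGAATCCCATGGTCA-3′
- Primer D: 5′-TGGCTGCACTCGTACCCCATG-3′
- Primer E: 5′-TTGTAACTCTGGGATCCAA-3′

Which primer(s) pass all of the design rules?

Primer A (23 nt, A=1 T=6 G=7 C=9): longest run = 3 ✓; GC 16/23 = 69.6%, outside 45.2–65.5% ✗; 3' end GGC has 3 G/C ✓ — fails.
Primer B (22 nt, A=10 T=5 G=2 C=5): longest run = 3 ✓; GC 7/22 = 31.8%, outside 45.2–65.5% ✗; 3' end AAA has 0 G/C, need ≥2 ✗ — fails.
Primer C (18 nt, A=5 T=4 G=5 C=4): longest run = 3 ✓; GC 9/18 = 50.0% ✓; 3' end TCA has 1 G/C, need ≥2 ✗ — fails.
Primer D (21 nt, A=3 T=5 G=5 C=8): longest run = 4 ✓; GC 13/21 = 61.9% ✓; 3' end ATG has 1 G/C, need ≥2 ✗ — fails.
Primer E (19 nt, A=5 T=6 G=4 C=4): longest run = 3 ✓; GC 8/19 = 42.1%, outside 45.2–65.5% ✗; 3' end CAA has 1 G/C, need ≥2 ✗ — fails.

None of the candidates satisfy all criteria.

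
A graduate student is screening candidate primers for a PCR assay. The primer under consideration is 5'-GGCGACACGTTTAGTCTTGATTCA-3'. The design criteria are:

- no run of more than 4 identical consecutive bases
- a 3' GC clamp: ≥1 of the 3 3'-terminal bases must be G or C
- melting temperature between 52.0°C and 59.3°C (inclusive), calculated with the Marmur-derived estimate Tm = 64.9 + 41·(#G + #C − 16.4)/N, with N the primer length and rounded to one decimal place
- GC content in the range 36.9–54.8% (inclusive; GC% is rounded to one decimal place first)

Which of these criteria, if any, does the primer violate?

Meets all criteria.

Base counts: A=5, T=8, G=6, C=5 (length 24).
homopolymer run: longest run = 3 ✓
GC clamp: 3' end TCA has 1 G/C ✓
Tm: Tm = 64.9 + 41·(11 − 16.4)/24 = 55.7°C ✓
GC content: GC 11/24 = 45.8% ✓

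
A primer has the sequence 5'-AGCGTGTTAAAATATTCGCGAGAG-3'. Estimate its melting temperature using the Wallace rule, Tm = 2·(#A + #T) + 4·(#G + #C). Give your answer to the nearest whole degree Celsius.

Base counts: A=8, T=6, G=7, C=3 (length 24).
Tm = 2·(8+6) + 4·(7+3) = 2·14 + 4·10 = 28 + 40 = 68°C.

68°C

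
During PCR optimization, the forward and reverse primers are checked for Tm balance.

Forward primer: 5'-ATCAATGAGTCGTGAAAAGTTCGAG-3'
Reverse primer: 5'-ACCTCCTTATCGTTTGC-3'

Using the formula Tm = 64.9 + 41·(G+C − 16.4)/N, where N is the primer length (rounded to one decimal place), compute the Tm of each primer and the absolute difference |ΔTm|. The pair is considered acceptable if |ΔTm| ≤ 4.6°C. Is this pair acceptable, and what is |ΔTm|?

Forward: G+C = 10, N = 25 → Tm = 64.9 + 41·(10 − 16.4)/25 = 54.4°C.
Reverse: G+C = 8, N = 17 → Tm = 64.9 + 41·(8 − 16.4)/17 = 44.6°C.
|ΔTm| = |54.4 − 44.6| = 9.8°C, > 4.6°C.

|ΔTm| = 9.8°C; the pair is not acceptable.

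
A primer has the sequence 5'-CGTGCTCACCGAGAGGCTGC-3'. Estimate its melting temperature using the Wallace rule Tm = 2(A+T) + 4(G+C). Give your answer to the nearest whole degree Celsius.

Base counts: A=3, T=3, G=7, C=7 (length 20).
Tm = 2·(3+3) + 4·(7+7) = 2·6 + 4·14 = 12 + 56 = 68°C.

68°C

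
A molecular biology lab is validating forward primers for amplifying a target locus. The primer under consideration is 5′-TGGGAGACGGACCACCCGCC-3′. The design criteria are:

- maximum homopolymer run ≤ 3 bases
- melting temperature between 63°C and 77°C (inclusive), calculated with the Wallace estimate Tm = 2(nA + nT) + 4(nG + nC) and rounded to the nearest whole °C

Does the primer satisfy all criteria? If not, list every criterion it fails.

Meets all criteria.

Base counts: A=4, T=1, G=7, C=8 (length 20).
homopolymer run: longest run = 3 ✓
Tm: Tm = 2·5 + 4·15 = 70°C ✓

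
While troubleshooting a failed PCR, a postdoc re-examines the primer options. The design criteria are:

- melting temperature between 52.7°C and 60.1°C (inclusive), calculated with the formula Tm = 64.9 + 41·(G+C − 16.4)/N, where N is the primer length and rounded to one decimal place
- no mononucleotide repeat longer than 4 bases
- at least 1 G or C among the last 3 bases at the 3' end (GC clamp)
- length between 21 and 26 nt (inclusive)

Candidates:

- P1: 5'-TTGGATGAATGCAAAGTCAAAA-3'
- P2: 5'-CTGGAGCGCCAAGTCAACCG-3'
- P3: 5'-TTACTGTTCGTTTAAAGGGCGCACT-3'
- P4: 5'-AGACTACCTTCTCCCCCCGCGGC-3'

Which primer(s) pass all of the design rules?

P3 only.

P1 (22 nt, A=10 T=5 G=5 C=2): Tm = 64.9 + 41·(7 − 16.4)/22 = 47.4°C, outside 52.7–60.1°C ✗; longest run = 4 ✓; 3' end AAA has 0 G/C, need ≥1 ✗; length 22 ✓ — fails.
P2 (20 nt, A=5 T=2 G=6 C=7): Tm = 64.9 + 41·(13 − 16.4)/20 = 57.9°C ✓; longest run = 2 ✓; 3' end CCG has 3 G/C ✓; length 20, outside 21–26 ✗ — fails.
P3 (25 nt, A=5 T=9 G=6 C=5): Tm = 64.9 + 41·(11 − 16.4)/25 = 56.0°C ✓; longest run = 3 ✓; 3' end ACT has 1 G/C ✓; length 25 ✓ — passes.
P4 (23 nt, A=3 T=4 G=4 C=12): Tm = 64.9 + 41·(16 − 16.4)/23 = 64.2°C, outside 52.7–60.1°C ✗; longest run = 6, exceeds 4 ✗; 3' end GGC has 3 G/C ✓; length 23 ✓ — fails.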